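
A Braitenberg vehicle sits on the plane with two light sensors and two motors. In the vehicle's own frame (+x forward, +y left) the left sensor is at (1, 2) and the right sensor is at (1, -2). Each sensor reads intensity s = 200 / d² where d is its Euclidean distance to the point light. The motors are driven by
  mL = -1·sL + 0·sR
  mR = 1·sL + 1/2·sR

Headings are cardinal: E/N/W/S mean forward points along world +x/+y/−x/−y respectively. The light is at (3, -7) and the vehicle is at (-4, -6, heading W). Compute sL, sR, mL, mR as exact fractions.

40/13 200/73 -40/13 4220/949

left sensor world pos  = (-5, -8); dL² = 65
right sensor world pos = (-5, -4); dR² = 73
sL = 200/65 = 40/13
sR = 200/73 = 200/73
mL = -1·sL + 0·sR = -40/13
mR = 1·sL + 1/2·sR = 4220/949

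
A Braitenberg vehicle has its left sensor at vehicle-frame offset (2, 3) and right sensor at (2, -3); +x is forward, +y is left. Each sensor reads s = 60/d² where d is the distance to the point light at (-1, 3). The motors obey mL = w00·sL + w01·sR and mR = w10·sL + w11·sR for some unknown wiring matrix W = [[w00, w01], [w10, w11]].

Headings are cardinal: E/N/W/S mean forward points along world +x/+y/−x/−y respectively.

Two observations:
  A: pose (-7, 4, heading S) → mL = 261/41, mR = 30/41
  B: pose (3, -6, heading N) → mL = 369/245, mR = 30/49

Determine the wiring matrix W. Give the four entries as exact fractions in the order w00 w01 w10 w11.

1 1/2 0 1

obs A: pose=(-7,4,S) → sL=6, sR=30/41, mL=261/41, mR=30/41
obs B: pose=(3,-6,N) → sL=6/5, sR=30/49, mL=369/245, mR=30/49
sensor matrix S = [[6, 30/41], [6/5, 30/49]]; det S = 5616/2009
solve [mL_A; mL_B] = S·[w00; w01] and [mR_A; mR_B] = S·[w10; w11]:
  w00 = 1, w01 = 1/2, w10 = 0, w11 = 1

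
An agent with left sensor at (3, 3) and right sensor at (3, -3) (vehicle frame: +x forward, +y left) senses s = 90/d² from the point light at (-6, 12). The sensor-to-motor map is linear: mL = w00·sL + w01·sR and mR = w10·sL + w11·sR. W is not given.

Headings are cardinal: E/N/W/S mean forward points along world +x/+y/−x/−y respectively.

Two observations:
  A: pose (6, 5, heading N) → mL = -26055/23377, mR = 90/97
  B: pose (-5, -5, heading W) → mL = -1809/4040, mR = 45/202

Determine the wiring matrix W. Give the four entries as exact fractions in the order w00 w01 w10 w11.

-1 -1/2 1 0

obs A: pose=(6,5,N) → sL=90/97, sR=90/241, mL=-26055/23377, mR=90/97
obs B: pose=(-5,-5,W) → sL=45/202, sR=9/20, mL=-1809/4040, mR=45/202
sensor matrix S = [[90/97, 90/241], [45/202, 9/20]]; det S = 1578771/4722154
solve [mL_A; mL_B] = S·[w00; w01] and [mR_A; mR_B] = S·[w10; w11]:
  w00 = -1, w01 = -1/2, w10 = 1, w11 = 0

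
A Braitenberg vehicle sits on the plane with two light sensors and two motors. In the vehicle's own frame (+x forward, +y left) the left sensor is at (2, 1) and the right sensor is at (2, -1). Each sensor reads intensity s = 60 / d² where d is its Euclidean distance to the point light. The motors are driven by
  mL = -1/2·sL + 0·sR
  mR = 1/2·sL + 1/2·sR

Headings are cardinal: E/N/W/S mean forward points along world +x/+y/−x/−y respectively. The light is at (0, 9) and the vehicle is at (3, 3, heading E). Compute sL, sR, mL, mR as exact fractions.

6/5 30/37 -3/5 186/185

left sensor world pos  = (5, 4); dL² = 50
right sensor world pos = (5, 2); dR² = 74
sL = 60/50 = 6/5
sR = 60/74 = 30/37
mL = -1/2·sL + 0·sR = -3/5
mR = 1/2·sL + 1/2·sR = 186/185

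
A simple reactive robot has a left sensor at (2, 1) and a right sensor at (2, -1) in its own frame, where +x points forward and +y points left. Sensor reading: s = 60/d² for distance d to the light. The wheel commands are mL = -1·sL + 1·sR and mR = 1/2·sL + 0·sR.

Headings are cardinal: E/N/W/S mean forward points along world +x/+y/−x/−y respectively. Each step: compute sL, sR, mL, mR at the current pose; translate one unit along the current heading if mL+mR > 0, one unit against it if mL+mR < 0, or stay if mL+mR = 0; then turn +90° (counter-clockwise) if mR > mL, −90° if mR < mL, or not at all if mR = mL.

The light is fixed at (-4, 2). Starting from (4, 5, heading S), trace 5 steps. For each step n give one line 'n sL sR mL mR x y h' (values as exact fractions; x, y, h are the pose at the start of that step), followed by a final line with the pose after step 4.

n=0: pose=(4,5,S); sL=30/41, sR=6/5; mL=96/205, mR=15/41; mL+mR=171/205 → advance +1; mR−mL=-21/205 → turn -1·90°
n=1: pose=(4,4,W); sL=60/37, sR=4/3; mL=-32/111, mR=30/37; mL+mR=58/111 → advance +1; mR−mL=122/111 → turn +1·90°
n=2: pose=(3,4,S); sL=15/16, sR=5/3; mL=35/48, mR=15/32; mL+mR=115/96 → advance +1; mR−mL=-25/96 → turn -1·90°
n=3: pose=(3,3,W); sL=12/5, sR=60/29; mL=-48/145, mR=6/5; mL+mR=126/145 → advance +1; mR−mL=222/145 → turn +1·90°
n=4: pose=(2,3,S); sL=6/5, sR=30/13; mL=72/65, mR=3/5; mL+mR=111/65 → advance +1; mR−mL=-33/65 → turn -1·90°

0 30/41 6/5 96/205 15/41 4 5 S
1 60/37 4/3 -32/111 30/37 4 4 W
2 15/16 5/3 35/48 15/32 3 4 S
3 12/5 60/29 -48/145 6/5 3 3 W
4 6/5 30/13 72/65 3/5 2 3 S
final 2 2 W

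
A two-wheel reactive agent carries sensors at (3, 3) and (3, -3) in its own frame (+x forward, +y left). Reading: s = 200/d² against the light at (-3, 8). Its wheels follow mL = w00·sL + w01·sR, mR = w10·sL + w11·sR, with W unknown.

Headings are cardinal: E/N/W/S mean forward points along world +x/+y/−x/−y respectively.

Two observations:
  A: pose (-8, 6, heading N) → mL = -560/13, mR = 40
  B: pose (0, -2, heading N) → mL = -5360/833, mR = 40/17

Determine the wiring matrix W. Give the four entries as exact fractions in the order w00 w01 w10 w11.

obs A: pose=(-8,6,N) → sL=40/13, sR=40, mL=-560/13, mR=40
obs B: pose=(0,-2,N) → sL=200/49, sR=40/17, mL=-5360/833, mR=40/17
sensor matrix S = [[40/13, 40], [200/49, 40/17]]; det S = -1689600/10829
solve [mL_A; mL_B] = S·[w00; w01] and [mR_A; mR_B] = S·[w10; w11]:
  w00 = -1, w01 = -1, w10 = 0, w11 = 1

-1 -1 0 1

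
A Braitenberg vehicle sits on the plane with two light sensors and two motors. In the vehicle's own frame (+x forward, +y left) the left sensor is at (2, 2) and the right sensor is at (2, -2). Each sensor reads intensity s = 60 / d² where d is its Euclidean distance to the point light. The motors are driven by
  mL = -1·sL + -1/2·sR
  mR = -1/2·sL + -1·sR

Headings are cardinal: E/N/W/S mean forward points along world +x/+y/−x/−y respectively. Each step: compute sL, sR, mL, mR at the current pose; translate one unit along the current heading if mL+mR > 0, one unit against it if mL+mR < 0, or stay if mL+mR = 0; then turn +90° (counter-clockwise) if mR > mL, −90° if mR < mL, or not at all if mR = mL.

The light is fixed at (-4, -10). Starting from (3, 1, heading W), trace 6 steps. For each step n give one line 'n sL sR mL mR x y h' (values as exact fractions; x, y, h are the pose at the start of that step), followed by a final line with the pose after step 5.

0 30/53 30/97 -3705/5141 -3045/5141 3 1 W
1 60/181 20/39 -4150/7059 -4790/7059 4 1 S
2 15/34 15/58 -1125/1972 -945/1972 4 2 W
3 60/221 60/149 -15570/32929 -17730/32929 5 2 S
4 6/17 30/137 -1077/2329 -921/2329 5 3 W
5 12/53 12/37 -762/1961 -858/1961 6 3 S
final 6 4 W

n=0: pose=(3,1,W); sL=30/53, sR=30/97; mL=-3705/5141, mR=-3045/5141; mL+mR=-6750/5141 → advance -1; mR−mL=660/5141 → turn +1·90°
n=1: pose=(4,1,S); sL=60/181, sR=20/39; mL=-4150/7059, mR=-4790/7059; mL+mR=-2980/2353 → advance -1; mR−mL=-640/7059 → turn -1·90°
n=2: pose=(4,2,W); sL=15/34, sR=15/58; mL=-1125/1972, mR=-945/1972; mL+mR=-1035/986 → advance -1; mR−mL=45/493 → turn +1·90°
n=3: pose=(5,2,S); sL=60/221, sR=60/149; mL=-15570/32929, mR=-17730/32929; mL+mR=-33300/32929 → advance -1; mR−mL=-2160/32929 → turn -1·90°
n=4: pose=(5,3,W); sL=6/17, sR=30/137; mL=-1077/2329, mR=-921/2329; mL+mR=-1998/2329 → advance -1; mR−mL=156/2329 → turn +1·90°
n=5: pose=(6,3,S); sL=12/53, sR=12/37; mL=-762/1961, mR=-858/1961; mL+mR=-1620/1961 → advance -1; mR−mL=-96/1961 → turn -1·90°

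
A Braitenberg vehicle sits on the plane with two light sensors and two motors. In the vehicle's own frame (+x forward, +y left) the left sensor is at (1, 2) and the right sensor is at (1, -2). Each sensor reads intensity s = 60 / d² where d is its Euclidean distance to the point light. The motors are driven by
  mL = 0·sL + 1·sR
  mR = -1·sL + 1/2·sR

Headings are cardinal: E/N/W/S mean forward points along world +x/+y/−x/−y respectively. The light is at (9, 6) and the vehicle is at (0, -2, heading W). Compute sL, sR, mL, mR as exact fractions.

3/10 15/34 15/34 -27/340

left sensor world pos  = (-1, -4); dL² = 200
right sensor world pos = (-1, 0); dR² = 136
sL = 60/200 = 3/10
sR = 60/136 = 15/34
mL = 0·sL + 1·sR = 15/34
mR = -1·sL + 1/2·sR = -27/340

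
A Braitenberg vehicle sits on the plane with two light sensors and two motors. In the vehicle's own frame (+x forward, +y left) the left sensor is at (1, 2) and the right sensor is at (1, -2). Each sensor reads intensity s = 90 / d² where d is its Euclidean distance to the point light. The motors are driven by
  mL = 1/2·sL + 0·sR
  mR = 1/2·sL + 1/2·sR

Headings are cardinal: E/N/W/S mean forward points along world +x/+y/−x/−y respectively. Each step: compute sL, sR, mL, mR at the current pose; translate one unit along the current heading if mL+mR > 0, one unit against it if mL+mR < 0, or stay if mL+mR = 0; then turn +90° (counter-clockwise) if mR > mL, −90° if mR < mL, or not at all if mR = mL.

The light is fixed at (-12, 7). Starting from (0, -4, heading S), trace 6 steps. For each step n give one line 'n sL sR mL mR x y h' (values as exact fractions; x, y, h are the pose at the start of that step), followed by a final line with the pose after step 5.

n=0: pose=(0,-4,S); sL=9/34, sR=45/122; mL=9/68, mR=657/2074; mL+mR=1863/4148 → advance +1; mR−mL=45/244 → turn +1·90°
n=1: pose=(0,-5,E); sL=90/269, sR=18/73; mL=45/269, mR=5706/19637; mL+mR=8991/19637 → advance +1; mR−mL=9/73 → turn +1·90°
n=2: pose=(1,-5,N); sL=45/121, sR=45/173; mL=45/242, mR=6615/20933; mL+mR=21015/41866 → advance +1; mR−mL=45/346 → turn +1·90°
n=3: pose=(1,-4,W); sL=90/313, sR=2/5; mL=45/313, mR=538/1565; mL+mR=763/1565 → advance +1; mR−mL=1/5 → turn +1·90°
n=4: pose=(0,-4,S); sL=9/34, sR=45/122; mL=9/68, mR=657/2074; mL+mR=1863/4148 → advance +1; mR−mL=45/244 → turn +1·90°
n=5: pose=(0,-5,E); sL=90/269, sR=18/73; mL=45/269, mR=5706/19637; mL+mR=8991/19637 → advance +1; mR−mL=9/73 → turn +1·90°

0 9/34 45/122 9/68 657/2074 0 -4 S
1 90/269 18/73 45/269 5706/19637 0 -5 E
2 45/121 45/173 45/242 6615/20933 1 -5 N
3 90/313 2/5 45/313 538/1565 1 -4 W
4 9/34 45/122 9/68 657/2074 0 -4 S
5 90/269 18/73 45/269 5706/19637 0 -5 E
final 1 -5 N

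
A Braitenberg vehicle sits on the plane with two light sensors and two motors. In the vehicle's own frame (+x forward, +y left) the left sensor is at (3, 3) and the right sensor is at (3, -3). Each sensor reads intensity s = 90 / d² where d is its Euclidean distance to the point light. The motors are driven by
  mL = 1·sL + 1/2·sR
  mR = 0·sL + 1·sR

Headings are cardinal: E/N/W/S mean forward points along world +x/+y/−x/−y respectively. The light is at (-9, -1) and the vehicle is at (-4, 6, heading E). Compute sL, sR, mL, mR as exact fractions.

left sensor world pos  = (-1, 9); dL² = 164
right sensor world pos = (-1, 3); dR² = 80
sL = 90/164 = 45/82
sR = 90/80 = 9/8
mL = 1·sL + 1/2·sR = 729/656
mR = 0·sL + 1·sR = 9/8

45/82 9/8 729/656 9/8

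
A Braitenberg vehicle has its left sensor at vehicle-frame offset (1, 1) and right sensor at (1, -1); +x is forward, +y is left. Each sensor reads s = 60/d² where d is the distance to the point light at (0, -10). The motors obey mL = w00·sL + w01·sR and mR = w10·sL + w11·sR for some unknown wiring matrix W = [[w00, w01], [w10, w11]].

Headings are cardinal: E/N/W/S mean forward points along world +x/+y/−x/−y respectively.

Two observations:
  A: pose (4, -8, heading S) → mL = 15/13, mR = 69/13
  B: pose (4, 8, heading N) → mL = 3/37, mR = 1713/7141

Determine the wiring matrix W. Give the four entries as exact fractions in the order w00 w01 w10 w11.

obs A: pose=(4,-8,S) → sL=30/13, sR=6, mL=15/13, mR=69/13
obs B: pose=(4,8,N) → sL=6/37, sR=30/193, mL=3/37, mR=1713/7141
sensor matrix S = [[30/13, 6], [6/37, 30/193]]; det S = -57024/92833
solve [mL_A; mL_B] = S·[w00; w01] and [mR_A; mR_B] = S·[w10; w11]:
  w00 = 1/2, w01 = 0, w10 = 1, w11 = 1/2

1/2 0 1 1/2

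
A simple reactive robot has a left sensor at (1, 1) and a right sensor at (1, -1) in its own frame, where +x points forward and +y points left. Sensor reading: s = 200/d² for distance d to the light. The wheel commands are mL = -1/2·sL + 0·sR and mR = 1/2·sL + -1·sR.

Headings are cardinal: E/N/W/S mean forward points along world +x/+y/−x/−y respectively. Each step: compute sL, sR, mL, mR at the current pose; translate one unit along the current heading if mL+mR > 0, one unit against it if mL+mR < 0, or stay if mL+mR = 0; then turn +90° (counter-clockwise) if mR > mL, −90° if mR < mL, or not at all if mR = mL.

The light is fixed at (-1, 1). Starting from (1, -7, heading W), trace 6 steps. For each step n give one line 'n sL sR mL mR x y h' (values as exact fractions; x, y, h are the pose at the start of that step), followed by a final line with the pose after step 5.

0 100/41 4 -50/41 -114/41 1 -7 W
1 200/53 40/13 -100/53 -820/689 2 -7 N
2 25/13 50/17 -25/26 -875/442 2 -8 W
3 200/73 200/89 -100/73 -5700/6497 3 -8 N
4 20/13 20/9 -10/13 -170/117 3 -9 W
5 200/97 200/117 -100/97 -7700/11349 4 -9 N
final 4 -10 W

n=0: pose=(1,-7,W); sL=100/41, sR=4; mL=-50/41, mR=-114/41; mL+mR=-4 → advance -1; mR−mL=-64/41 → turn -1·90°
n=1: pose=(2,-7,N); sL=200/53, sR=40/13; mL=-100/53, mR=-820/689; mL+mR=-40/13 → advance -1; mR−mL=480/689 → turn +1·90°
n=2: pose=(2,-8,W); sL=25/13, sR=50/17; mL=-25/26, mR=-875/442; mL+mR=-50/17 → advance -1; mR−mL=-225/221 → turn -1·90°
n=3: pose=(3,-8,N); sL=200/73, sR=200/89; mL=-100/73, mR=-5700/6497; mL+mR=-200/89 → advance -1; mR−mL=3200/6497 → turn +1·90°
n=4: pose=(3,-9,W); sL=20/13, sR=20/9; mL=-10/13, mR=-170/117; mL+mR=-20/9 → advance -1; mR−mL=-80/117 → turn -1·90°
n=5: pose=(4,-9,N); sL=200/97, sR=200/117; mL=-100/97, mR=-7700/11349; mL+mR=-200/117 → advance -1; mR−mL=4000/11349 → turn +1·90°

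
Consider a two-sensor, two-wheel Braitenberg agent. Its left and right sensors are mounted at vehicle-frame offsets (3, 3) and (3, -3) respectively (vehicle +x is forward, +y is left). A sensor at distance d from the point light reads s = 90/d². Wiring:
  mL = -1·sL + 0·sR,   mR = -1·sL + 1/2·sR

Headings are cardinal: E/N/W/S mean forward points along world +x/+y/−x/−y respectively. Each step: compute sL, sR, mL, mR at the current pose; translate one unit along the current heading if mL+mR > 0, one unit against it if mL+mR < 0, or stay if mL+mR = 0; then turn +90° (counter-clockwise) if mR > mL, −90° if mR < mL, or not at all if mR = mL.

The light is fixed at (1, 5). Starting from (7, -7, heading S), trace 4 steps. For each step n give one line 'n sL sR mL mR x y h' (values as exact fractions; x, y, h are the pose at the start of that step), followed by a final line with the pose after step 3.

0 5/17 5/13 -5/17 -45/442 7 -7 S
1 18/29 90/277 -18/29 -3681/8033 7 -6 E
2 45/34 45/64 -45/34 -2115/2176 6 -6 N
3 90/229 18/17 -90/229 531/3893 6 -7 W
final 7 -7 S

n=0: pose=(7,-7,S); sL=5/17, sR=5/13; mL=-5/17, mR=-45/442; mL+mR=-175/442 → advance -1; mR−mL=5/26 → turn +1·90°
n=1: pose=(7,-6,E); sL=18/29, sR=90/277; mL=-18/29, mR=-3681/8033; mL+mR=-8667/8033 → advance -1; mR−mL=45/277 → turn +1·90°
n=2: pose=(6,-6,N); sL=45/34, sR=45/64; mL=-45/34, mR=-2115/2176; mL+mR=-4995/2176 → advance -1; mR−mL=45/128 → turn +1·90°
n=3: pose=(6,-7,W); sL=90/229, sR=18/17; mL=-90/229, mR=531/3893; mL+mR=-999/3893 → advance -1; mR−mL=9/17 → turn +1·90°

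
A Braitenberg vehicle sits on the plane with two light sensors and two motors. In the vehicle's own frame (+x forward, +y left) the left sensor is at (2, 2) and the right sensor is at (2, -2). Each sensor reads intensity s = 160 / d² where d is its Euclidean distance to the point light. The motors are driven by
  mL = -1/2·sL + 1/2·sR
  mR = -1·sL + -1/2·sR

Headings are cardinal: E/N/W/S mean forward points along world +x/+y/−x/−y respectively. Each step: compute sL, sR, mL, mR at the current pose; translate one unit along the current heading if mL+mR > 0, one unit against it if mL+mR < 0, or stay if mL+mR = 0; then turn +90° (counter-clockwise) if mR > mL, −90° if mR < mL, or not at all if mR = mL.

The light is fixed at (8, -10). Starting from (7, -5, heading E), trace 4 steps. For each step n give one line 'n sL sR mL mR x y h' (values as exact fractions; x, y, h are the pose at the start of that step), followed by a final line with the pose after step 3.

0 16/5 16 32/5 -56/5 7 -5 E
1 160/9 32/5 -256/45 -944/45 6 -5 S
2 5 2 -3/2 -6 6 -4 W
3 160/73 32/13 128/949 -3248/949 7 -4 N
final 7 -5 E

n=0: pose=(7,-5,E); sL=16/5, sR=16; mL=32/5, mR=-56/5; mL+mR=-24/5 → advance -1; mR−mL=-88/5 → turn -1·90°
n=1: pose=(6,-5,S); sL=160/9, sR=32/5; mL=-256/45, mR=-944/45; mL+mR=-80/3 → advance -1; mR−mL=-688/45 → turn -1·90°
n=2: pose=(6,-4,W); sL=5, sR=2; mL=-3/2, mR=-6; mL+mR=-15/2 → advance -1; mR−mL=-9/2 → turn -1·90°
n=3: pose=(7,-4,N); sL=160/73, sR=32/13; mL=128/949, mR=-3248/949; mL+mR=-240/73 → advance -1; mR−mL=-3376/949 → turn -1·90°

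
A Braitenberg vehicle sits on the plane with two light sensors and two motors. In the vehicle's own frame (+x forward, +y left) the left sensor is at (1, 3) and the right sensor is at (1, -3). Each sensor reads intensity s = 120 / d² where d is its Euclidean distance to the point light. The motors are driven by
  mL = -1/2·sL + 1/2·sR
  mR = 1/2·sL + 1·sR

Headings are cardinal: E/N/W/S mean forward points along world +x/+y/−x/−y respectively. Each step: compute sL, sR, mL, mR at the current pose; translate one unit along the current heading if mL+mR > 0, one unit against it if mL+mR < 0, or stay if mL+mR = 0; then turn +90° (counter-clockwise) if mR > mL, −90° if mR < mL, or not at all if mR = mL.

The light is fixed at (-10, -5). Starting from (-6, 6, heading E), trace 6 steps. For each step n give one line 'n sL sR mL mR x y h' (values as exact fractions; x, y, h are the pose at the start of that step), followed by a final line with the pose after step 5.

n=0: pose=(-6,6,E); sL=120/221, sR=120/89; mL=7920/19669, mR=31860/19669; mL+mR=180/89 → advance +1; mR−mL=23940/19669 → turn +1·90°
n=1: pose=(-5,6,N); sL=30/37, sR=15/26; mL=-225/1924, mR=945/962; mL+mR=45/52 → advance +1; mR−mL=2115/1924 → turn +1·90°
n=2: pose=(-5,7,W); sL=120/97, sR=120/241; mL=-8640/23377, mR=26100/23377; mL+mR=180/241 → advance +1; mR−mL=34740/23377 → turn +1·90°
n=3: pose=(-6,7,S); sL=12/17, sR=60/61; mL=144/1037, mR=1386/1037; mL+mR=90/61 → advance +1; mR−mL=1242/1037 → turn +1·90°
n=4: pose=(-6,6,E); sL=120/221, sR=120/89; mL=7920/19669, mR=31860/19669; mL+mR=180/89 → advance +1; mR−mL=23940/19669 → turn +1·90°
n=5: pose=(-5,6,N); sL=30/37, sR=15/26; mL=-225/1924, mR=945/962; mL+mR=45/52 → advance +1; mR−mL=2115/1924 → turn +1·90°

0 120/221 120/89 7920/19669 31860/19669 -6 6 E
1 30/37 15/26 -225/1924 945/962 -5 6 N
2 120/97 120/241 -8640/23377 26100/23377 -5 7 W
3 12/17 60/61 144/1037 1386/1037 -6 7 S
4 120/221 120/89 7920/19669 31860/19669 -6 6 E
5 30/37 15/26 -225/1924 945/962 -5 6 N
final -5 7 W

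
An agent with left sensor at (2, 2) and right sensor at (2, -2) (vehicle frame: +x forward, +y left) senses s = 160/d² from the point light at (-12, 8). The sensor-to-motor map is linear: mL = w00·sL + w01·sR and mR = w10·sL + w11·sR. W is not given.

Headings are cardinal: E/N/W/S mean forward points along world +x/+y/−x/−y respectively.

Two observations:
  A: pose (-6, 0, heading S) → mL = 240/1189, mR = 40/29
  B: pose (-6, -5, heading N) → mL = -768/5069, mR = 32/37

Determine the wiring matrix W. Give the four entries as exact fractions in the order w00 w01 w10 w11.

-1/2 1/2 0 1

obs A: pose=(-6,0,S) → sL=40/41, sR=40/29, mL=240/1189, mR=40/29
obs B: pose=(-6,-5,N) → sL=160/137, sR=32/37, mL=-768/5069, mR=32/37
sensor matrix S = [[40/41, 40/29], [160/137, 32/37]]; det S = -4623360/6027041
solve [mL_A; mL_B] = S·[w00; w01] and [mR_A; mR_B] = S·[w10; w11]:
  w00 = -1/2, w01 = 1/2, w10 = 0, w11 = 1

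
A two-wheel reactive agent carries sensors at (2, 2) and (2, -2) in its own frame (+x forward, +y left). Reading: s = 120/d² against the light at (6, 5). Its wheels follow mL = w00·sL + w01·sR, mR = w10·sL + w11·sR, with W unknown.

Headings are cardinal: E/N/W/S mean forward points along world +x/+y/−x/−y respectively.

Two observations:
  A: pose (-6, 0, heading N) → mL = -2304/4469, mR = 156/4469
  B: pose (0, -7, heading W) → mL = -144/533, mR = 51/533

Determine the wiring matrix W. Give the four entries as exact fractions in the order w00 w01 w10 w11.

obs A: pose=(-6,0,N) → sL=24/41, sR=120/109, mL=-2304/4469, mR=156/4469
obs B: pose=(0,-7,W) → sL=6/13, sR=30/41, mL=-144/533, mR=51/533
sensor matrix S = [[24/41, 120/109], [6/13, 30/41]]; det S = -190080/2381977
solve [mL_A; mL_B] = S·[w00; w01] and [mR_A; mR_B] = S·[w10; w11]:
  w00 = 1, w01 = -1, w10 = 1, w11 = -1/2

1 -1 1 -1/2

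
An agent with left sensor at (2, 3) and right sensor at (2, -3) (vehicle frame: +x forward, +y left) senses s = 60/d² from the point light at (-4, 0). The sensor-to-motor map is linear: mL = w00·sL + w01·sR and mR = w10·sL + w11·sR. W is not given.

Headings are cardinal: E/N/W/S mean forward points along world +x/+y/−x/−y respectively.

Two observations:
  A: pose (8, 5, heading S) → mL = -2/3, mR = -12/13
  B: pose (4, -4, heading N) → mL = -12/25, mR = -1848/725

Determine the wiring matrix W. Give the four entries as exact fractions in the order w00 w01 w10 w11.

obs A: pose=(8,5,S) → sL=10/39, sR=2/3, mL=-2/3, mR=-12/13
obs B: pose=(4,-4,N) → sL=60/29, sR=12/25, mL=-12/25, mR=-1848/725
sensor matrix S = [[10/39, 2/3], [60/29, 12/25]]; det S = -2368/1885
solve [mL_A; mL_B] = S·[w00; w01] and [mR_A; mR_B] = S·[w10; w11]:
  w00 = 0, w01 = -1, w10 = -1, w11 = -1

0 -1 -1 -1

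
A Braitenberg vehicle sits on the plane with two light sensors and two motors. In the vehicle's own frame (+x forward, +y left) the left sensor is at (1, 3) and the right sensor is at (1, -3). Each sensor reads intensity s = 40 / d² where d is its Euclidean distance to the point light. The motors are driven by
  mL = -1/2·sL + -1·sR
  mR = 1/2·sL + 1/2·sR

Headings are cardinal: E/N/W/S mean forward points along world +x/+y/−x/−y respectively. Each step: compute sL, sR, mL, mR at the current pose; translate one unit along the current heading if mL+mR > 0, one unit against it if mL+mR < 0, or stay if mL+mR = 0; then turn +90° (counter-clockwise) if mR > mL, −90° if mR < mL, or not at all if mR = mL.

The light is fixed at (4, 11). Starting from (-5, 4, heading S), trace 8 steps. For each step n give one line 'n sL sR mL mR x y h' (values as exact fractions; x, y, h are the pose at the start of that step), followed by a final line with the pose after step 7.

0 2/5 5/26 -51/130 77/260 -5 4 S
1 40/73 8/29 -1164/2117 872/2117 -5 5 E
2 20/97 20/37 -2310/3589 1340/3589 -6 5 N
3 40/221 40/137 -11580/30277 7160/30277 -6 4 W
4 2/5 5/26 -51/130 77/260 -5 4 S
5 40/73 8/29 -1164/2117 872/2117 -5 5 E
6 20/97 20/37 -2310/3589 1340/3589 -6 5 N
7 40/221 40/137 -11580/30277 7160/30277 -6 4 W
final -5 4 S

n=0: pose=(-5,4,S); sL=2/5, sR=5/26; mL=-51/130, mR=77/260; mL+mR=-5/52 → advance -1; mR−mL=179/260 → turn +1·90°
n=1: pose=(-5,5,E); sL=40/73, sR=8/29; mL=-1164/2117, mR=872/2117; mL+mR=-4/29 → advance -1; mR−mL=2036/2117 → turn +1·90°
n=2: pose=(-6,5,N); sL=20/97, sR=20/37; mL=-2310/3589, mR=1340/3589; mL+mR=-10/37 → advance -1; mR−mL=3650/3589 → turn +1·90°
n=3: pose=(-6,4,W); sL=40/221, sR=40/137; mL=-11580/30277, mR=7160/30277; mL+mR=-20/137 → advance -1; mR−mL=18740/30277 → turn +1·90°
n=4: pose=(-5,4,S); sL=2/5, sR=5/26; mL=-51/130, mR=77/260; mL+mR=-5/52 → advance -1; mR−mL=179/260 → turn +1·90°
n=5: pose=(-5,5,E); sL=40/73, sR=8/29; mL=-1164/2117, mR=872/2117; mL+mR=-4/29 → advance -1; mR−mL=2036/2117 → turn +1·90°
n=6: pose=(-6,5,N); sL=20/97, sR=20/37; mL=-2310/3589, mR=1340/3589; mL+mR=-10/37 → advance -1; mR−mL=3650/3589 → turn +1·90°
n=7: pose=(-6,4,W); sL=40/221, sR=40/137; mL=-11580/30277, mR=7160/30277; mL+mR=-20/137 → advance -1; mR−mL=18740/30277 → turn +1·90°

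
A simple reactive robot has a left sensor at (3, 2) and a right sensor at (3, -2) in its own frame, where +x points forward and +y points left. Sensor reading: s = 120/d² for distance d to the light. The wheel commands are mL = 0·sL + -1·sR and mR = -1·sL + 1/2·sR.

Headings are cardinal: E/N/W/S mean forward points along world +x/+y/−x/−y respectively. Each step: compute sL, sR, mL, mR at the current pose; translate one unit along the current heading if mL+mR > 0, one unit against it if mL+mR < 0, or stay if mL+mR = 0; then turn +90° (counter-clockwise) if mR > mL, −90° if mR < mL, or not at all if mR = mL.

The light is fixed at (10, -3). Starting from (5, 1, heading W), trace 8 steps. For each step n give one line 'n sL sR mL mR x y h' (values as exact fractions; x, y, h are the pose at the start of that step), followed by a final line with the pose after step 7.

0 30/17 6/5 -6/5 -99/85 5 1 W
1 24 120/37 -120/37 -828/37 6 1 S
2 60/29 60/49 -60/49 -2070/1421 6 2 W
3 120/89 24/13 -24/13 -492/1157 7 2 N
4 3 5/3 -5/3 -13/6 7 1 W
5 24/13 120/49 -120/49 -396/637 8 1 N
6 60/13 12/5 -12/5 -222/65 8 0 W
7 8/3 120/37 -120/37 -116/111 9 0 N
final 9 -1 W

n=0: pose=(5,1,W); sL=30/17, sR=6/5; mL=-6/5, mR=-99/85; mL+mR=-201/85 → advance -1; mR−mL=3/85 → turn +1·90°
n=1: pose=(6,1,S); sL=24, sR=120/37; mL=-120/37, mR=-828/37; mL+mR=-948/37 → advance -1; mR−mL=-708/37 → turn -1·90°
n=2: pose=(6,2,W); sL=60/29, sR=60/49; mL=-60/49, mR=-2070/1421; mL+mR=-3810/1421 → advance -1; mR−mL=-330/1421 → turn -1·90°
n=3: pose=(7,2,N); sL=120/89, sR=24/13; mL=-24/13, mR=-492/1157; mL+mR=-2628/1157 → advance -1; mR−mL=1644/1157 → turn +1·90°
n=4: pose=(7,1,W); sL=3, sR=5/3; mL=-5/3, mR=-13/6; mL+mR=-23/6 → advance -1; mR−mL=-1/2 → turn -1·90°
n=5: pose=(8,1,N); sL=24/13, sR=120/49; mL=-120/49, mR=-396/637; mL+mR=-1956/637 → advance -1; mR−mL=1164/637 → turn +1·90°
n=6: pose=(8,0,W); sL=60/13, sR=12/5; mL=-12/5, mR=-222/65; mL+mR=-378/65 → advance -1; mR−mL=-66/65 → turn -1·90°
n=7: pose=(9,0,N); sL=8/3, sR=120/37; mL=-120/37, mR=-116/111; mL+mR=-476/111 → advance -1; mR−mL=244/111 → turn +1·90°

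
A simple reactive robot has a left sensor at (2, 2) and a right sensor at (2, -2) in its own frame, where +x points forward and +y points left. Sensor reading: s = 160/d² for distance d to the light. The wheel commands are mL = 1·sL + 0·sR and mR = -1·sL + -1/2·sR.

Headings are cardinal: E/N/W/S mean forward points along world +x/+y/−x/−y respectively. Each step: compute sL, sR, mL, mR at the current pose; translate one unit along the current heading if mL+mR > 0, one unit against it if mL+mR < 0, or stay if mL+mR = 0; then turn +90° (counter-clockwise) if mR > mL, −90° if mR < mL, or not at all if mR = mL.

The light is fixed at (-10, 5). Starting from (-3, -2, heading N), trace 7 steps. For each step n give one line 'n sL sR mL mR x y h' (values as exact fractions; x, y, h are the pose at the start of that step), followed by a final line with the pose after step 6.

n=0: pose=(-3,-2,N); sL=16/5, sR=80/53; mL=16/5, mR=-1048/265; mL+mR=-40/53 → advance -1; mR−mL=-1896/265 → turn -1·90°
n=1: pose=(-3,-3,E); sL=160/117, sR=160/181; mL=160/117, mR=-38320/21177; mL+mR=-80/181 → advance -1; mR−mL=-67280/21177 → turn -1·90°
n=2: pose=(-4,-3,S); sL=40/41, sR=40/29; mL=40/41, mR=-1980/1189; mL+mR=-20/29 → advance -1; mR−mL=-3140/1189 → turn -1·90°
n=3: pose=(-4,-2,W); sL=160/97, sR=160/41; mL=160/97, mR=-14320/3977; mL+mR=-80/41 → advance -1; mR−mL=-20880/3977 → turn -1·90°
n=4: pose=(-3,-2,N); sL=16/5, sR=80/53; mL=16/5, mR=-1048/265; mL+mR=-40/53 → advance -1; mR−mL=-1896/265 → turn -1·90°
n=5: pose=(-3,-3,E); sL=160/117, sR=160/181; mL=160/117, mR=-38320/21177; mL+mR=-80/181 → advance -1; mR−mL=-67280/21177 → turn -1·90°
n=6: pose=(-4,-3,S); sL=40/41, sR=40/29; mL=40/41, mR=-1980/1189; mL+mR=-20/29 → advance -1; mR−mL=-3140/1189 → turn -1·90°

0 16/5 80/53 16/5 -1048/265 -3 -2 N
1 160/117 160/181 160/117 -38320/21177 -3 -3 E
2 40/41 40/29 40/41 -1980/1189 -4 -3 S
3 160/97 160/41 160/97 -14320/3977 -4 -2 W
4 16/5 80/53 16/5 -1048/265 -3 -2 N
5 160/117 160/181 160/117 -38320/21177 -3 -3 E
6 40/41 40/29 40/41 -1980/1189 -4 -3 S
final -4 -2 W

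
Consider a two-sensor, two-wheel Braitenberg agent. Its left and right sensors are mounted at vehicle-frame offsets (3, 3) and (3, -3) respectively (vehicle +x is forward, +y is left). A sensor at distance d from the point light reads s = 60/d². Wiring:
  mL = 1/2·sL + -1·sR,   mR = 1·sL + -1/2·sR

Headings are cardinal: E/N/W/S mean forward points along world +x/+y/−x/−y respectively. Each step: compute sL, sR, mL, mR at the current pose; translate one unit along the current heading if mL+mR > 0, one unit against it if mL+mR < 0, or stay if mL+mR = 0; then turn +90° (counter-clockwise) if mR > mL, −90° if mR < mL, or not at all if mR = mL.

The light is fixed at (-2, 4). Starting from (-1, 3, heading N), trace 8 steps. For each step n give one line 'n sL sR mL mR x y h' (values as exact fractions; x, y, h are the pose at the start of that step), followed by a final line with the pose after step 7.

0 15/2 3 3/4 6 -1 3 N
1 60/13 60/13 -30/13 30/13 -1 4 W
2 12/5 60/13 -222/65 6/65 -1 4 S
3 15/8 3 -33/16 3/8 -1 5 E
4 12/5 12/5 -6/5 6/5 -2 5 N
5 60/13 12/5 -6/65 222/65 -2 5 W
6 15/2 3 3/4 6 -3 5 S
7 60/13 60/13 -30/13 30/13 -3 4 E
final -3 4 N

n=0: pose=(-1,3,N); sL=15/2, sR=3; mL=3/4, mR=6; mL+mR=27/4 → advance +1; mR−mL=21/4 → turn +1·90°
n=1: pose=(-1,4,W); sL=60/13, sR=60/13; mL=-30/13, mR=30/13; mL+mR=0 → advance +0; mR−mL=60/13 → turn +1·90°
n=2: pose=(-1,4,S); sL=12/5, sR=60/13; mL=-222/65, mR=6/65; mL+mR=-216/65 → advance -1; mR−mL=228/65 → turn +1·90°
n=3: pose=(-1,5,E); sL=15/8, sR=3; mL=-33/16, mR=3/8; mL+mR=-27/16 → advance -1; mR−mL=39/16 → turn +1·90°
n=4: pose=(-2,5,N); sL=12/5, sR=12/5; mL=-6/5, mR=6/5; mL+mR=0 → advance +0; mR−mL=12/5 → turn +1·90°
n=5: pose=(-2,5,W); sL=60/13, sR=12/5; mL=-6/65, mR=222/65; mL+mR=216/65 → advance +1; mR−mL=228/65 → turn +1·90°
n=6: pose=(-3,5,S); sL=15/2, sR=3; mL=3/4, mR=6; mL+mR=27/4 → advance +1; mR−mL=21/4 → turn +1·90°
n=7: pose=(-3,4,E); sL=60/13, sR=60/13; mL=-30/13, mR=30/13; mL+mR=0 → advance +0; mR−mL=60/13 → turn +1·90°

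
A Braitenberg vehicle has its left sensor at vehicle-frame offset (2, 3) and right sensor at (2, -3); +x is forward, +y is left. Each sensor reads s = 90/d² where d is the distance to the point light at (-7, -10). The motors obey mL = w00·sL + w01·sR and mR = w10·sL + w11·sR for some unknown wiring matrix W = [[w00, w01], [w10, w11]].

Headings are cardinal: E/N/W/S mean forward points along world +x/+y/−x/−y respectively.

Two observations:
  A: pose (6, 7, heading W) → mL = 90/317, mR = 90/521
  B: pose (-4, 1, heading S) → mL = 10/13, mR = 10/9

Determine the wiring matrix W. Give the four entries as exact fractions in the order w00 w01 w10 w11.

1 0 0 1

obs A: pose=(6,7,W) → sL=90/317, sR=90/521, mL=90/317, mR=90/521
obs B: pose=(-4,1,S) → sL=10/13, sR=10/9, mL=10/13, mR=10/9
sensor matrix S = [[90/317, 90/521], [10/13, 10/9]]; det S = 392000/2147041
solve [mL_A; mL_B] = S·[w00; w01] and [mR_A; mR_B] = S·[w10; w11]:
  w00 = 1, w01 = 0, w10 = 0, w11 = 1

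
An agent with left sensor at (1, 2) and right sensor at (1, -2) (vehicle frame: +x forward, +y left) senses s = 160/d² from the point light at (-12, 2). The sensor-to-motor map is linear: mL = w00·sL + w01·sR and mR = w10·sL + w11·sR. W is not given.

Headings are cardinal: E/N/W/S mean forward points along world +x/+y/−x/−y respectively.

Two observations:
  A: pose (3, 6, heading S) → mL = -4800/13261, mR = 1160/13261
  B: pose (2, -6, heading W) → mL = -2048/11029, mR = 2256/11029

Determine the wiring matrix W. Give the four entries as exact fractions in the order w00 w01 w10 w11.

1 -1 1 -1/2

obs A: pose=(3,6,S) → sL=80/149, sR=80/89, mL=-4800/13261, mR=1160/13261
obs B: pose=(2,-6,W) → sL=160/269, sR=32/41, mL=-2048/11029, mR=2256/11029
sensor matrix S = [[80/149, 80/89], [160/269, 32/41]]; det S = -16906240/146255569
solve [mL_A; mL_B] = S·[w00; w01] and [mR_A; mR_B] = S·[w10; w11]:
  w00 = 1, w01 = -1, w10 = 1, w11 = -1/2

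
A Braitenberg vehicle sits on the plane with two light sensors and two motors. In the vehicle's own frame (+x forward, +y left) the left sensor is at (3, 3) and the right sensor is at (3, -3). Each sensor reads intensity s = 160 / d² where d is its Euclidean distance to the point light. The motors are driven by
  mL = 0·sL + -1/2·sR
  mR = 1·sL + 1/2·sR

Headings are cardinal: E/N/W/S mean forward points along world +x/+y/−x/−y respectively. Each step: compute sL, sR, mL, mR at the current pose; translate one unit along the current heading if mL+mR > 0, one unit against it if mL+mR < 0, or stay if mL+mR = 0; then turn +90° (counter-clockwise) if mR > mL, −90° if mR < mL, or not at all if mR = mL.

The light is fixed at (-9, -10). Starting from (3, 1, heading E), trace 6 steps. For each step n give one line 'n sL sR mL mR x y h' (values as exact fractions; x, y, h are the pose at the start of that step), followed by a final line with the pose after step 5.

0 160/421 160/289 -80/289 79920/121669 3 1 E
1 20/37 40/113 -20/113 3000/4181 4 1 N
2 160/181 32/65 -16/65 13296/11765 4 2 W
3 80/153 80/81 -40/81 1400/1377 3 2 S
4 160/421 160/289 -80/289 79920/121669 3 1 E
5 20/37 40/113 -20/113 3000/4181 4 1 N
final 4 2 W

n=0: pose=(3,1,E); sL=160/421, sR=160/289; mL=-80/289, mR=79920/121669; mL+mR=160/421 → advance +1; mR−mL=113600/121669 → turn +1·90°
n=1: pose=(4,1,N); sL=20/37, sR=40/113; mL=-20/113, mR=3000/4181; mL+mR=20/37 → advance +1; mR−mL=3740/4181 → turn +1·90°
n=2: pose=(4,2,W); sL=160/181, sR=32/65; mL=-16/65, mR=13296/11765; mL+mR=160/181 → advance +1; mR−mL=16192/11765 → turn +1·90°
n=3: pose=(3,2,S); sL=80/153, sR=80/81; mL=-40/81, mR=1400/1377; mL+mR=80/153 → advance +1; mR−mL=2080/1377 → turn +1·90°
n=4: pose=(3,1,E); sL=160/421, sR=160/289; mL=-80/289, mR=79920/121669; mL+mR=160/421 → advance +1; mR−mL=113600/121669 → turn +1·90°
n=5: pose=(4,1,N); sL=20/37, sR=40/113; mL=-20/113, mR=3000/4181; mL+mR=20/37 → advance +1; mR−mL=3740/4181 → turn +1·90°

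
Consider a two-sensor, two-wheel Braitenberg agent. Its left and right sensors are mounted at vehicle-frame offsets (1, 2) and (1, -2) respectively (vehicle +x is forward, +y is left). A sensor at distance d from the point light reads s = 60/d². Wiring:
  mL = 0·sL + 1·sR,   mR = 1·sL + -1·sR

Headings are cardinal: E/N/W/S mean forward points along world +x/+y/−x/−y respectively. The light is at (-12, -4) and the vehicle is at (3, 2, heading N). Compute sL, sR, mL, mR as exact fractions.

30/109 30/169 30/169 1800/18421

left sensor world pos  = (1, 3); dL² = 218
right sensor world pos = (5, 3); dR² = 338
sL = 60/218 = 30/109
sR = 60/338 = 30/169
mL = 0·sL + 1·sR = 30/169
mR = 1·sL + -1·sR = 1800/18421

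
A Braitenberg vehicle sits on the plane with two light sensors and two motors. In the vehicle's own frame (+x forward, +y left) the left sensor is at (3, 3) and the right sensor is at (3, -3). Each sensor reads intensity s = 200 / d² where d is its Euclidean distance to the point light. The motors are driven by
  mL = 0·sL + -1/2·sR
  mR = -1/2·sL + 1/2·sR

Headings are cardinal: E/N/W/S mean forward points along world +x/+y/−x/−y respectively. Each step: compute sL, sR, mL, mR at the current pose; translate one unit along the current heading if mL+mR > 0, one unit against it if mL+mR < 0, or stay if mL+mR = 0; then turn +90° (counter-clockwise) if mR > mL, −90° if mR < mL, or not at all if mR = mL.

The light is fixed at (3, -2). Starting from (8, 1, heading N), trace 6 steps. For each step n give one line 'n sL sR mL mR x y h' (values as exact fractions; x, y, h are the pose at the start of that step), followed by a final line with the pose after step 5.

0 5 2 -1 -3/2 8 1 N
1 200/89 40/13 -20/13 480/1157 8 0 E
2 100/13 100/37 -50/37 -1200/481 7 0 N
3 40/13 200/53 -100/53 240/689 7 -1 E
4 25/2 50/13 -25/13 -225/52 6 -1 N
5 40/9 40/9 -20/9 0 6 -2 E
final 5 -2 N

n=0: pose=(8,1,N); sL=5, sR=2; mL=-1, mR=-3/2; mL+mR=-5/2 → advance -1; mR−mL=-1/2 → turn -1·90°
n=1: pose=(8,0,E); sL=200/89, sR=40/13; mL=-20/13, mR=480/1157; mL+mR=-100/89 → advance -1; mR−mL=2260/1157 → turn +1·90°
n=2: pose=(7,0,N); sL=100/13, sR=100/37; mL=-50/37, mR=-1200/481; mL+mR=-50/13 → advance -1; mR−mL=-550/481 → turn -1·90°
n=3: pose=(7,-1,E); sL=40/13, sR=200/53; mL=-100/53, mR=240/689; mL+mR=-20/13 → advance -1; mR−mL=1540/689 → turn +1·90°
n=4: pose=(6,-1,N); sL=25/2, sR=50/13; mL=-25/13, mR=-225/52; mL+mR=-25/4 → advance -1; mR−mL=-125/52 → turn -1·90°
n=5: pose=(6,-2,E); sL=40/9, sR=40/9; mL=-20/9, mR=0; mL+mR=-20/9 → advance -1; mR−mL=20/9 → turn +1·90°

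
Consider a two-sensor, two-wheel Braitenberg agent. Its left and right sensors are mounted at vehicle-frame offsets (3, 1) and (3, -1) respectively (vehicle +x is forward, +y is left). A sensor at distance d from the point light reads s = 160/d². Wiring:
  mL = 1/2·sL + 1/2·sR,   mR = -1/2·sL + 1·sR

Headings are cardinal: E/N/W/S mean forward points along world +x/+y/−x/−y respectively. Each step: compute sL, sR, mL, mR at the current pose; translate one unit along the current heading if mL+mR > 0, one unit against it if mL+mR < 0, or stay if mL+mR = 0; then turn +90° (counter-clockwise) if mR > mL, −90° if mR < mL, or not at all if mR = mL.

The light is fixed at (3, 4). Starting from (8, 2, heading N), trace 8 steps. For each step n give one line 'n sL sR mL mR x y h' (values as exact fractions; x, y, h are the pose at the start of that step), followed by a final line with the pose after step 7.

n=0: pose=(8,2,N); sL=160/17, sR=160/37; mL=4320/629, mR=-240/629; mL+mR=240/37 → advance +1; mR−mL=-4560/629 → turn -1·90°
n=1: pose=(8,3,E); sL=5/2, sR=40/17; mL=165/68, mR=75/68; mL+mR=60/17 → advance +1; mR−mL=-45/34 → turn -1·90°
n=2: pose=(9,3,S); sL=32/13, sR=160/41; mL=1696/533, mR=1424/533; mL+mR=240/41 → advance +1; mR−mL=-272/533 → turn -1·90°
n=3: pose=(9,2,W); sL=80/9, sR=16; mL=112/9, mR=104/9; mL+mR=24 → advance +1; mR−mL=-8/9 → turn -1·90°
n=4: pose=(8,2,N); sL=160/17, sR=160/37; mL=4320/629, mR=-240/629; mL+mR=240/37 → advance +1; mR−mL=-4560/629 → turn -1·90°
n=5: pose=(8,3,E); sL=5/2, sR=40/17; mL=165/68, mR=75/68; mL+mR=60/17 → advance +1; mR−mL=-45/34 → turn -1·90°
n=6: pose=(9,3,S); sL=32/13, sR=160/41; mL=1696/533, mR=1424/533; mL+mR=240/41 → advance +1; mR−mL=-272/533 → turn -1·90°
n=7: pose=(9,2,W); sL=80/9, sR=16; mL=112/9, mR=104/9; mL+mR=24 → advance +1; mR−mL=-8/9 → turn -1·90°

0 160/17 160/37 4320/629 -240/629 8 2 N
1 5/2 40/17 165/68 75/68 8 3 E
2 32/13 160/41 1696/533 1424/533 9 3 S
3 80/9 16 112/9 104/9 9 2 W
4 160/17 160/37 4320/629 -240/629 8 2 N
5 5/2 40/17 165/68 75/68 8 3 E
6 32/13 160/41 1696/533 1424/533 9 3 S
7 80/9 16 112/9 104/9 9 2 W
final 8 2 N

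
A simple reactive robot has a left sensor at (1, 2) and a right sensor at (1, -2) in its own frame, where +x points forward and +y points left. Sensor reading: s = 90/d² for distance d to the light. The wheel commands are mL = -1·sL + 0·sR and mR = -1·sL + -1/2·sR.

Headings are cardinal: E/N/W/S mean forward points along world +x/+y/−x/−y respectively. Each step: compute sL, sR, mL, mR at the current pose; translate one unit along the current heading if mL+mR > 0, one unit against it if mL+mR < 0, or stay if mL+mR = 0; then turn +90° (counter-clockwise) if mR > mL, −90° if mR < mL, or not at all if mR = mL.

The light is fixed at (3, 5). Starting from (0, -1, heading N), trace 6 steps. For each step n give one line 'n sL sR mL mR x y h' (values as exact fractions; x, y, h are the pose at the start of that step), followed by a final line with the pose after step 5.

0 9/5 45/13 -9/5 -459/130 0 -1 N
1 90/29 18/17 -90/29 -1791/493 0 -2 E
2 45/34 9/10 -45/34 -603/340 -1 -2 S
3 90/89 90/41 -90/89 -7695/3649 -1 -1 W
4 9/5 45/13 -9/5 -459/130 0 -1 N
5 90/29 18/17 -90/29 -1791/493 0 -2 E
final -1 -2 S

n=0: pose=(0,-1,N); sL=9/5, sR=45/13; mL=-9/5, mR=-459/130; mL+mR=-693/130 → advance -1; mR−mL=-45/26 → turn -1·90°
n=1: pose=(0,-2,E); sL=90/29, sR=18/17; mL=-90/29, mR=-1791/493; mL+mR=-3321/493 → advance -1; mR−mL=-9/17 → turn -1·90°
n=2: pose=(-1,-2,S); sL=45/34, sR=9/10; mL=-45/34, mR=-603/340; mL+mR=-1053/340 → advance -1; mR−mL=-9/20 → turn -1·90°
n=3: pose=(-1,-1,W); sL=90/89, sR=90/41; mL=-90/89, mR=-7695/3649; mL+mR=-11385/3649 → advance -1; mR−mL=-45/41 → turn -1·90°
n=4: pose=(0,-1,N); sL=9/5, sR=45/13; mL=-9/5, mR=-459/130; mL+mR=-693/130 → advance -1; mR−mL=-45/26 → turn -1·90°
n=5: pose=(0,-2,E); sL=90/29, sR=18/17; mL=-90/29, mR=-1791/493; mL+mR=-3321/493 → advance -1; mR−mL=-9/17 → turn -1·90°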